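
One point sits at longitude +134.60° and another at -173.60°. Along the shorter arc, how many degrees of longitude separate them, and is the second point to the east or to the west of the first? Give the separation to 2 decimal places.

51.80° east

Raw difference: -173.60 − 134.60 = -308.2°.
Normalise into (−180°, 180°]: -308.2° + 360° = 51.8°.
Positive ⇒ the second point lies to the east; separation 51.80°.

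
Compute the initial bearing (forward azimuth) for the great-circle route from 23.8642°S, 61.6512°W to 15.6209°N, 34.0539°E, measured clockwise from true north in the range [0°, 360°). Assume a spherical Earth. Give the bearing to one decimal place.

77.8°

Δλ = 34.0539 − -61.6512 = 95.7051°.
θ = atan2( sin Δλ · cos φ₂ , cos φ₁ · sin φ₂ − sin φ₁ · cos φ₂ · cos Δλ )
  = atan2(0.95829, 0.20752) = 77.781° → normalised to [0°, 360°): 77.781°.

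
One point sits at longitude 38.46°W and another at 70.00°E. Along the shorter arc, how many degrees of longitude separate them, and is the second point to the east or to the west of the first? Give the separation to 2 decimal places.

Raw difference: 70.00 − -38.46 = 108.46°.
Normalise into (−180°, 180°]: 108.46° stays 108.46°.
Positive ⇒ the second point lies to the east; separation 108.46°.

108.46° east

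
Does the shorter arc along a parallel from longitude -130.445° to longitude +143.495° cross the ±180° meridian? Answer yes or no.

Yes

Naïve |143.495 − -130.445| = 273.94° > 180°, so the shorter arc goes the other way round — across 180°.
Signed shortest Δλ = ((143.495 − -130.445 + 180) mod 360) − 180 = -86.06°.
Going west by 86.06° from -130.445° passes through 180° before reaching +143.495°.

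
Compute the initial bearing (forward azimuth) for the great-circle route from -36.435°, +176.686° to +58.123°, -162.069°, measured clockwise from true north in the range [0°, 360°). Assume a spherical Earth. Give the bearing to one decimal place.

11.1°

Δλ = -162.069 − 176.686 = -338.755°; wrapped into (−180°, 180°]: 21.245°.
θ = atan2( sin Δλ · cos φ₂ , cos φ₁ · sin φ₂ − sin φ₁ · cos φ₂ · cos Δλ )
  = atan2(0.19136, 0.97552) = 11.098° → normalised to [0°, 360°): 11.098°.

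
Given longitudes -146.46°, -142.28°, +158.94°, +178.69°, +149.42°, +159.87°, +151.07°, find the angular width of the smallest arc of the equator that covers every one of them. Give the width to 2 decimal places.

Sort the longitudes: -146.46°, -142.28°, +149.42°, +151.07°, +158.94°, +159.87°, +178.69°.
Eastward gaps between consecutive values (wrapping around): 4.18°, 291.70°, 1.65°, 7.87°, 0.93°, 18.82°, 34.85°.
Largest gap = 291.70° ⇒ minimal covering band is its complement: 360° − 291.70° = 68.30°.
Band runs from +149.42° eastward to -142.28°, crossing the antimeridian.

68.30°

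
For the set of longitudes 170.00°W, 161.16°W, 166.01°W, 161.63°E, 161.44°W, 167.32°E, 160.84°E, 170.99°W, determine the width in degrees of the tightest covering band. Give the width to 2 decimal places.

38.00°

Sort the longitudes: -170.99°, -170.00°, -166.01°, -161.44°, -161.16°, +160.84°, +161.63°, +167.32°.
Eastward gaps between consecutive values (wrapping around): 0.99°, 3.99°, 4.57°, 0.28°, 322.00°, 0.79°, 5.69°, 21.69°.
Largest gap = 322.00° ⇒ minimal covering band is its complement: 360° − 322.00° = 38.00°.
Band runs from +160.84° eastward to -161.16°, crossing the antimeridian.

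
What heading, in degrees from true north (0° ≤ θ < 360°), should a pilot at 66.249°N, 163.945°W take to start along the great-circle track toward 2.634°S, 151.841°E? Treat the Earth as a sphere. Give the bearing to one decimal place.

226.0°

Δλ = 151.841 − -163.945 = 315.786°; wrapped into (−180°, 180°]: -44.214°.
θ = atan2( sin Δλ · cos φ₂ , cos φ₁ · sin φ₂ − sin φ₁ · cos φ₂ · cos Δλ )
  = atan2(-0.69660, -0.67385) = -134.049° → normalised to [0°, 360°): 225.951°.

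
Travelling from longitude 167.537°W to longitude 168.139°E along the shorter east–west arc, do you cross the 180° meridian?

Naïve |168.139 − -167.537| = 335.676° > 180°, so the shorter arc goes the other way round — across 180°.
Signed shortest Δλ = ((168.139 − -167.537 + 180) mod 360) − 180 = -24.324°.
Going west by 24.324° from -167.537° passes through 180° before reaching +168.139°.

Yes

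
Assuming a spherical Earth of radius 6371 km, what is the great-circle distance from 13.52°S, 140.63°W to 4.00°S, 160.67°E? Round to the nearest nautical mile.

Δλ = 160.67 − -140.63 = 301.30°; wrapped into (−180°, 180°]: -58.70°.
Δφ = -4.00 − -13.52 = 9.52°.
a = sin²(Δφ/2) + cos φ₁ · cos φ₂ · sin²(Δλ/2) = 0.239900.
c = 2·atan2(√a, √(1−a)) = 1.02371 rad → d = 6371·c ≈ 6522.06 km ≈ 3521.63 nmi.

3522 nmi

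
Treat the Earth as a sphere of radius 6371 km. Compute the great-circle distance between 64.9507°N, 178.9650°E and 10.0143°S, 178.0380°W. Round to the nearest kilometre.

8339 km

Δλ = -178.0380 − 178.9650 = -357.0030°; wrapped into (−180°, 180°]: 2.9970°.
Δφ = -10.0143 − 64.9507 = -74.9650°.
a = sin²(Δφ/2) + cos φ₁ · cos φ₂ · sin²(Δλ/2) = 0.370581.
c = 2·atan2(√a, √(1−a)) = 1.30898 rad → d = 6371·c ≈ 8339.49 km.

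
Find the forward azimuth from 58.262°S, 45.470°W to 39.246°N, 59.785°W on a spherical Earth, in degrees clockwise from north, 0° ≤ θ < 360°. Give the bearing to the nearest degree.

349°

Δλ = -59.785 − -45.470 = -14.315°.
θ = atan2( sin Δλ · cos φ₂ , cos φ₁ · sin φ₂ − sin φ₁ · cos φ₂ · cos Δλ )
  = atan2(-0.19148, 0.97098) = -11.156° → normalised to [0°, 360°): 348.844°.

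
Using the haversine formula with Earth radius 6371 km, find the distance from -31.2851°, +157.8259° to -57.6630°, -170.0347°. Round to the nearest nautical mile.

2061 nmi

Δλ = -170.0347 − 157.8259 = -327.8606°; wrapped into (−180°, 180°]: 32.1394°.
Δφ = -57.6630 − -31.2851 = -26.3779°.
a = sin²(Δφ/2) + cos φ₁ · cos φ₂ · sin²(Δλ/2) = 0.087084.
c = 2·atan2(√a, √(1−a)) = 0.59912 rad → d = 6371·c ≈ 3816.99 km ≈ 2061.01 nmi.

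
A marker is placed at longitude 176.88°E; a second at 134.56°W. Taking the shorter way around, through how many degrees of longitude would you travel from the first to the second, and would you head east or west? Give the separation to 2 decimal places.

Raw difference: -134.56 − 176.88 = -311.44°.
Normalise into (−180°, 180°]: -311.44° + 360° = 48.56°.
Positive ⇒ the second point lies to the east; separation 48.56°.

48.56° east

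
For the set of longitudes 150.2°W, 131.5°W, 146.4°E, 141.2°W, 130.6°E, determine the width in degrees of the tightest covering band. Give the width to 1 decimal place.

97.9°

Sort the longitudes: -150.2°, -141.2°, -131.5°, +130.6°, +146.4°.
Eastward gaps between consecutive values (wrapping around): 9.0°, 9.7°, 262.1°, 15.8°, 63.4°.
Largest gap = 262.1° ⇒ minimal covering band is its complement: 360° − 262.1° = 97.9°.
Band runs from +130.6° eastward to -131.5°, crossing the antimeridian.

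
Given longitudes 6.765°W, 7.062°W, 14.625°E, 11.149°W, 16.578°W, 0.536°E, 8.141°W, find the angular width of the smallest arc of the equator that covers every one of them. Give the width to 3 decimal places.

31.203°

Sort the longitudes: -16.578°, -11.149°, -8.141°, -7.062°, -6.765°, +0.536°, +14.625°.
Eastward gaps between consecutive values (wrapping around): 5.429°, 3.008°, 1.079°, 0.297°, 7.301°, 14.089°, 328.797°.
Largest gap = 328.797° ⇒ minimal covering band is its complement: 360° − 328.797° = 31.203°.
Band runs from -16.578° eastward to +14.625°.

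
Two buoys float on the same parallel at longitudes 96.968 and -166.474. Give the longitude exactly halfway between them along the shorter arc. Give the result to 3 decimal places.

Signed shortest Δλ from +96.968° to -166.474° is +96.558°.
Midpoint longitude = +96.968° + (+96.558°)/2 = +96.968° + 48.279° = +145.247°.
(The naïve average (+96.968 + -166.474)/2 = -34.753° is on the wrong side of the globe.)

+145.247°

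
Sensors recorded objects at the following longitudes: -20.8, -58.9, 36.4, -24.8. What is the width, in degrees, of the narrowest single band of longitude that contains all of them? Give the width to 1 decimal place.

95.3°

Sort the longitudes: -58.9°, -24.8°, -20.8°, +36.4°.
Eastward gaps between consecutive values (wrapping around): 34.1°, 4.0°, 57.2°, 264.7°.
Largest gap = 264.7° ⇒ minimal covering band is its complement: 360° − 264.7° = 95.3°.
Band runs from -58.9° eastward to +36.4°.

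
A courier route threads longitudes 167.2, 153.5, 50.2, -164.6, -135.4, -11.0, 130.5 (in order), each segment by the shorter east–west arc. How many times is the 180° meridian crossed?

1

Leg 1: +167.2° → +153.5°, shortest Δλ = -13.7° (west) — does not cross 180°.
Leg 2: +153.5° → +50.2°, shortest Δλ = -103.3° (west) — does not cross 180°.
Leg 3: +50.2° → -164.6°, shortest Δλ = 145.2° (east) — crosses 180°.
Leg 4: -164.6° → -135.4°, shortest Δλ = 29.2° (east) — does not cross 180°.
Leg 5: -135.4° → -11.0°, shortest Δλ = 124.4° (east) — does not cross 180°.
Leg 6: -11.0° → +130.5°, shortest Δλ = 141.5° (east) — does not cross 180°.
Total crossings: 1.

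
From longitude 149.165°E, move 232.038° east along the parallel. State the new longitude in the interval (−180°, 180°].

21.203°E

Start at +149.165°; shift +232.038° → +381.203°.
+381.203° lies outside (−180°, 180°]; subtract 360° → +21.203°.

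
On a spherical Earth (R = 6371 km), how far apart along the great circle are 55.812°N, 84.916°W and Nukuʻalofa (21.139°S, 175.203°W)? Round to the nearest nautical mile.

6455 nmi

Δλ = -175.203 − -84.916 = -90.287°.
Δφ = -21.139 − 55.812 = -76.951°.
a = sin²(Δφ/2) + cos φ₁ · cos φ₂ · sin²(Δλ/2) = 0.650470.
c = 2·atan2(√a, √(1−a)) = 1.87647 rad → d = 6371·c ≈ 11955.01 km ≈ 6455.19 nmi.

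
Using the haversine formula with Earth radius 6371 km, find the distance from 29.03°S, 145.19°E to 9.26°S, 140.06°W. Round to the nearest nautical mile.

4337 nmi

Δλ = -140.06 − 145.19 = -285.25°; wrapped into (−180°, 180°]: 74.75°.
Δφ = -9.26 − -29.03 = 19.77°.
a = sin²(Δφ/2) + cos φ₁ · cos φ₂ · sin²(Δλ/2) = 0.347462.
c = 2·atan2(√a, √(1−a)) = 1.26078 rad → d = 6371·c ≈ 8032.42 km ≈ 4337.16 nmi.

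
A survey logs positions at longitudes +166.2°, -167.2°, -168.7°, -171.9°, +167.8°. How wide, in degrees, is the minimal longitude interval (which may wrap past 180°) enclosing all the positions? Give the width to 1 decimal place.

Sort the longitudes: -171.9°, -168.7°, -167.2°, +166.2°, +167.8°.
Eastward gaps between consecutive values (wrapping around): 3.2°, 1.5°, 333.4°, 1.6°, 20.3°.
Largest gap = 333.4° ⇒ minimal covering band is its complement: 360° − 333.4° = 26.6°.
Band runs from +166.2° eastward to -167.2°, crossing the antimeridian.

26.6°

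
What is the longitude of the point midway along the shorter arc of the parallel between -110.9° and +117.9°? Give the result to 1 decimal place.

-176.5°

Signed shortest Δλ from -110.9° to +117.9° is -131.2°.
Midpoint longitude = -110.9° + (-131.2°)/2 = -110.9° − 65.6° = -176.5°.
(The naïve average (-110.9 + +117.9)/2 = 3.5° is on the wrong side of the globe.)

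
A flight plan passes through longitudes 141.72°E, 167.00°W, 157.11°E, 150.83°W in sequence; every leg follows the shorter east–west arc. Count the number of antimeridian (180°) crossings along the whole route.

Leg 1: +141.72° → -167.00°, shortest Δλ = 51.28° (east) — crosses 180°.
Leg 2: -167.00° → +157.11°, shortest Δλ = -35.89° (west) — crosses 180°.
Leg 3: +157.11° → -150.83°, shortest Δλ = 52.06° (east) — crosses 180°.
Total crossings: 3.

3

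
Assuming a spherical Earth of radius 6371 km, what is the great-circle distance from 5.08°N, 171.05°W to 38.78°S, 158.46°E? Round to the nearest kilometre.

Δλ = 158.46 − -171.05 = 329.51°; wrapped into (−180°, 180°]: -30.49°.
Δφ = -38.78 − 5.08 = -43.86°.
a = sin²(Δφ/2) + cos φ₁ · cos φ₂ · sin²(Δλ/2) = 0.193170.
c = 2·atan2(√a, √(1−a)) = 0.91011 rad → d = 6371·c ≈ 5798.31 km.

5798 km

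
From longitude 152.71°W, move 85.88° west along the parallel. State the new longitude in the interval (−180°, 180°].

121.41°E

Start at -152.71°; shift −85.88° → -238.59°.
-238.59° lies outside (−180°, 180°]; add 360° → +121.41°.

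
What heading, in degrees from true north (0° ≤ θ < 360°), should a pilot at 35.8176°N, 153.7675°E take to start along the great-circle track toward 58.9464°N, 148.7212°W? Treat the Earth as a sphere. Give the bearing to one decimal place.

Δλ = -148.7212 − 153.7675 = -302.4887°; wrapped into (−180°, 180°]: 57.5113°.
θ = atan2( sin Δλ · cos φ₂ , cos φ₁ · sin φ₂ − sin φ₁ · cos φ₂ · cos Δλ )
  = atan2(0.43511, 0.53253) = 39.251° → normalised to [0°, 360°): 39.251°.

39.3°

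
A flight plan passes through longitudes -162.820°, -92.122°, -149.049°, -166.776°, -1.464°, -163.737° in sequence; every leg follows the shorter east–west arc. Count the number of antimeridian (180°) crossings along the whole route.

0

Leg 1: -162.820° → -92.122°, shortest Δλ = 70.698° (east) — does not cross 180°.
Leg 2: -92.122° → -149.049°, shortest Δλ = -56.927° (west) — does not cross 180°.
Leg 3: -149.049° → -166.776°, shortest Δλ = -17.727° (west) — does not cross 180°.
Leg 4: -166.776° → -1.464°, shortest Δλ = 165.312° (east) — does not cross 180°.
Leg 5: -1.464° → -163.737°, shortest Δλ = -162.273° (west) — does not cross 180°.
Total crossings: 0.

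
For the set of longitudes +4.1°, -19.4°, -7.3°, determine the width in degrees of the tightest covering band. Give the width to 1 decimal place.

Sort the longitudes: -19.4°, -7.3°, +4.1°.
Eastward gaps between consecutive values (wrapping around): 12.1°, 11.4°, 336.5°.
Largest gap = 336.5° ⇒ minimal covering band is its complement: 360° − 336.5° = 23.5°.
Band runs from -19.4° eastward to +4.1°.

23.5°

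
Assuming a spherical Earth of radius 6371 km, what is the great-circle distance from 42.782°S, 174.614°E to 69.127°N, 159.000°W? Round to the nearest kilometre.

12632 km

Δλ = -159.000 − 174.614 = -333.614°; wrapped into (−180°, 180°]: 26.386°.
Δφ = 69.127 − -42.782 = 111.909°.
a = sin²(Δφ/2) + cos φ₁ · cos φ₂ · sin²(Δλ/2) = 0.700188.
c = 2·atan2(√a, √(1−a)) = 1.98272 rad → d = 6371·c ≈ 12631.94 km.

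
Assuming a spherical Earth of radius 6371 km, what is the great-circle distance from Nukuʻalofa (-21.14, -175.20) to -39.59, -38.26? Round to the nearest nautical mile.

Δλ = -38.26 − -175.20 = 136.94°.
Δφ = -39.59 − -21.14 = -18.45°.
a = sin²(Δφ/2) + cos φ₁ · cos φ₂ · sin²(Δλ/2) = 0.647660.
c = 2·atan2(√a, √(1−a)) = 1.87059 rad → d = 6371·c ≈ 11917.50 km ≈ 6434.94 nmi.

6435 nmi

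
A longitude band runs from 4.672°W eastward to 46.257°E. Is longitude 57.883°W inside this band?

No

Band width going east from -4.672° to +46.257°: ((46.257 − -4.672) mod 360) = 50.929°.
Offset of -57.883° east of the west edge: ((-57.883 − -4.672) mod 360) = 306.789°.
306.789° > 50.929° ⇒ outside.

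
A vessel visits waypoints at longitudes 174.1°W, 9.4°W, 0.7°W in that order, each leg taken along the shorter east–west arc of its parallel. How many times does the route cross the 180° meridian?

Leg 1: -174.1° → -9.4°, shortest Δλ = 164.7° (east) — does not cross 180°.
Leg 2: -9.4° → -0.7°, shortest Δλ = 8.7° (east) — does not cross 180°.
Total crossings: 0.

0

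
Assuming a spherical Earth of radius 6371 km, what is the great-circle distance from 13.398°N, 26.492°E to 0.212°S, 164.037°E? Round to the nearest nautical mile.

8162 nmi

Δλ = 164.037 − 26.492 = 137.545°.
Δφ = -0.212 − 13.398 = -13.610°.
a = sin²(Δφ/2) + cos φ₁ · cos φ₂ · sin²(Δλ/2) = 0.859290.
c = 2·atan2(√a, √(1−a)) = 2.37255 rad → d = 6371·c ≈ 15115.55 km ≈ 8161.74 nmi.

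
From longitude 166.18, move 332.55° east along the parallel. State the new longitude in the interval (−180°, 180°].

+138.73°

Start at +166.18°; shift +332.55° → +498.73°.
+498.73° lies outside (−180°, 180°]; subtract 360° → +138.73°.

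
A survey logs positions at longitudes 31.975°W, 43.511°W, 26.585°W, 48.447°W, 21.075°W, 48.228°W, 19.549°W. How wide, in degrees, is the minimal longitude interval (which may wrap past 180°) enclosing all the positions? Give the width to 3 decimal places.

Sort the longitudes: -48.447°, -48.228°, -43.511°, -31.975°, -26.585°, -21.075°, -19.549°.
Eastward gaps between consecutive values (wrapping around): 0.219°, 4.717°, 11.536°, 5.390°, 5.510°, 1.526°, 331.102°.
Largest gap = 331.102° ⇒ minimal covering band is its complement: 360° − 331.102° = 28.898°.
Band runs from -48.447° eastward to -19.549°.

28.898°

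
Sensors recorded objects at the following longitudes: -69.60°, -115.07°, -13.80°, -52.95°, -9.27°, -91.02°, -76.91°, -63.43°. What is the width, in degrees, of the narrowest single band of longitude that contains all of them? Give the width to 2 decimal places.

Sort the longitudes: -115.07°, -91.02°, -76.91°, -69.60°, -63.43°, -52.95°, -13.80°, -9.27°.
Eastward gaps between consecutive values (wrapping around): 24.05°, 14.11°, 7.31°, 6.17°, 10.48°, 39.15°, 4.53°, 254.20°.
Largest gap = 254.20° ⇒ minimal covering band is its complement: 360° − 254.20° = 105.80°.
Band runs from -115.07° eastward to -9.27°.

105.80°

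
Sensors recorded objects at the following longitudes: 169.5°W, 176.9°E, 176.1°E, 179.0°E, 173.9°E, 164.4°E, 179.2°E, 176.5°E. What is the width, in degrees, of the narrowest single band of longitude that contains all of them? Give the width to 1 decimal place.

26.1°

Sort the longitudes: -169.5°, +164.4°, +173.9°, +176.1°, +176.5°, +176.9°, +179.0°, +179.2°.
Eastward gaps between consecutive values (wrapping around): 333.9°, 9.5°, 2.2°, 0.4°, 0.4°, 2.1°, 0.2°, 11.3°.
Largest gap = 333.9° ⇒ minimal covering band is its complement: 360° − 333.9° = 26.1°.
Band runs from +164.4° eastward to -169.5°, crossing the antimeridian.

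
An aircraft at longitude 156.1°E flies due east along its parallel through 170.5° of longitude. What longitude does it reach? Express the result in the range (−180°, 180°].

Start at +156.1°; shift +170.5° → +326.6°.
+326.6° lies outside (−180°, 180°]; subtract 360° → -33.4°.

33.4°W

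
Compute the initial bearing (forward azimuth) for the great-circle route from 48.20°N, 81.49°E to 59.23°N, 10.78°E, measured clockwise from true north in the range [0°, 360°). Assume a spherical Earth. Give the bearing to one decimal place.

Δλ = 10.78 − 81.49 = -70.71°.
θ = atan2( sin Δλ · cos φ₂ , cos φ₁ · sin φ₂ − sin φ₁ · cos φ₂ · cos Δλ )
  = atan2(-0.48287, 0.44671) = -47.227° → normalised to [0°, 360°): 312.773°.

312.8°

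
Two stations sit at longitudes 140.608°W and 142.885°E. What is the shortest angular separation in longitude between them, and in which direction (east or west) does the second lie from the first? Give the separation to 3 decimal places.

Raw difference: 142.885 − -140.608 = 283.493°.
Normalise into (−180°, 180°]: 283.493° − 360° = -76.507°.
Negative ⇒ the second point lies to the west; separation 76.507°.

76.507° west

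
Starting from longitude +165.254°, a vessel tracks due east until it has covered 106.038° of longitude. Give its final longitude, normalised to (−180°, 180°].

Start at +165.254°; shift +106.038° → +271.292°.
+271.292° lies outside (−180°, 180°]; subtract 360° → -88.708°.

-88.708°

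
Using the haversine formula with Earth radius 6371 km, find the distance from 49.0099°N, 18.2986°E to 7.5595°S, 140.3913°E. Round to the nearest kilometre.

12944 km

Δλ = 140.3913 − 18.2986 = 122.0927°.
Δφ = -7.5595 − 49.0099 = -56.5694°.
a = sin²(Δφ/2) + cos φ₁ · cos φ₂ · sin²(Δλ/2) = 0.722381.
c = 2·atan2(√a, √(1−a)) = 2.03170 rad → d = 6371·c ≈ 12943.99 km.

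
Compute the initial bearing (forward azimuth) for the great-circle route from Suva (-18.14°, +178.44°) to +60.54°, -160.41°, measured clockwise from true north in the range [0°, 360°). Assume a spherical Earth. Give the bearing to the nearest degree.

10°

Δλ = -160.41 − 178.44 = -338.85°; wrapped into (−180°, 180°]: 21.15°.
θ = atan2( sin Δλ · cos φ₂ , cos φ₁ · sin φ₂ − sin φ₁ · cos φ₂ · cos Δλ )
  = atan2(0.17745, 0.97023) = 10.365° → normalised to [0°, 360°): 10.365°.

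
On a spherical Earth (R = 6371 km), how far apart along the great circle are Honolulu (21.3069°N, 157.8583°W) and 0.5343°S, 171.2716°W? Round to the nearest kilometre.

2832 km

Δλ = -171.2716 − -157.8583 = -13.4133°.
Δφ = -0.5343 − 21.3069 = -21.8412°.
a = sin²(Δφ/2) + cos φ₁ · cos φ₂ · sin²(Δλ/2) = 0.048597.
c = 2·atan2(√a, √(1−a)) = 0.44455 rad → d = 6371·c ≈ 2832.20 km.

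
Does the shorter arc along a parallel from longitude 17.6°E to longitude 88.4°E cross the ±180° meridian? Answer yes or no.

No

Signed shortest Δλ = ((88.4 − 17.6 + 180) mod 360) − 180 = 70.8°.
Going east by 70.8° from +17.6° reaches +88.4° without touching 180°.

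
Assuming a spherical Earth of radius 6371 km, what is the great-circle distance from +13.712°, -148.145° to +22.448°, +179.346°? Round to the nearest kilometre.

Δλ = 179.346 − -148.145 = 327.491°; wrapped into (−180°, 180°]: -32.509°.
Δφ = 22.448 − 13.712 = 8.736°.
a = sin²(Δφ/2) + cos φ₁ · cos φ₂ · sin²(Δλ/2) = 0.076147.
c = 2·atan2(√a, √(1−a)) = 0.55915 rad → d = 6371·c ≈ 3562.34 km.

3562 km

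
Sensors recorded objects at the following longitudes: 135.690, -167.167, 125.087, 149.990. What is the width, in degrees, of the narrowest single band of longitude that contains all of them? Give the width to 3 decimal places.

67.746°

Sort the longitudes: -167.167°, +125.087°, +135.690°, +149.990°.
Eastward gaps between consecutive values (wrapping around): 292.254°, 10.603°, 14.300°, 42.843°.
Largest gap = 292.254° ⇒ minimal covering band is its complement: 360° − 292.254° = 67.746°.
Band runs from +125.087° eastward to -167.167°, crossing the antimeridian.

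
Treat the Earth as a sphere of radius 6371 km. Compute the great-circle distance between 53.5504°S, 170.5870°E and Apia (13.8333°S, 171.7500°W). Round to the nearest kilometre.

Δλ = -171.7500 − 170.5870 = -342.3370°; wrapped into (−180°, 180°]: 17.6630°.
Δφ = -13.8333 − -53.5504 = 39.7171°.
a = sin²(Δφ/2) + cos φ₁ · cos φ₂ · sin²(Δλ/2) = 0.128993.
c = 2·atan2(√a, √(1−a)) = 0.73473 rad → d = 6371·c ≈ 4680.95 km.

4681 km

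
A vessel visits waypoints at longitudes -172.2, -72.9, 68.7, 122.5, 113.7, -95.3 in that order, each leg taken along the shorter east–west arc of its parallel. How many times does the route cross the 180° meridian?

Leg 1: -172.2° → -72.9°, shortest Δλ = 99.3° (east) — does not cross 180°.
Leg 2: -72.9° → +68.7°, shortest Δλ = 141.6° (east) — does not cross 180°.
Leg 3: +68.7° → +122.5°, shortest Δλ = 53.8° (east) — does not cross 180°.
Leg 4: +122.5° → +113.7°, shortest Δλ = -8.8° (west) — does not cross 180°.
Leg 5: +113.7° → -95.3°, shortest Δλ = 151.0° (east) — crosses 180°.
Total crossings: 1.

1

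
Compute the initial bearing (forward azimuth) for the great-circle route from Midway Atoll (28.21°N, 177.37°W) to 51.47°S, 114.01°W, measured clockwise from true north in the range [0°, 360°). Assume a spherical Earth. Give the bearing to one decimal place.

Δλ = -114.01 − -177.37 = 63.36°.
θ = atan2( sin Δλ · cos φ₂ , cos φ₁ · sin φ₂ − sin φ₁ · cos φ₂ · cos Δλ )
  = atan2(0.55680, -0.82139) = 145.868° → normalised to [0°, 360°): 145.868°.

145.9°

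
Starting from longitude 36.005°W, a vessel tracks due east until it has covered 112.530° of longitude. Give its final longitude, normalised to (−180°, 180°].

76.525°E

Start at -36.005°; shift +112.530° → +76.525°.
+76.525° already lies in (−180°, 180°].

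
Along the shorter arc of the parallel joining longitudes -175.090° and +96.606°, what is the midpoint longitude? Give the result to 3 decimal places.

Signed shortest Δλ from -175.090° to +96.606° is -88.304°.
Midpoint longitude = -175.090° + (-88.304°)/2 = -175.090° − 44.152° = -219.242°.
Normalise into (−180°, 180°]: +140.758°.
(The naïve average (-175.090 + +96.606)/2 = -39.242° is on the wrong side of the globe.)

+140.758°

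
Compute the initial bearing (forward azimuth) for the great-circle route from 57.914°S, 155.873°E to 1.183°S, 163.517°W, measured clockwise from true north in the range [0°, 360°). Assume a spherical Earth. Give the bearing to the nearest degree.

46°

Δλ = -163.517 − 155.873 = -319.390°; wrapped into (−180°, 180°]: 40.610°.
θ = atan2( sin Δλ · cos φ₂ , cos φ₁ · sin φ₂ − sin φ₁ · cos φ₂ · cos Δλ )
  = atan2(0.65077, 0.63209) = 45.834° → normalised to [0°, 360°): 45.834°.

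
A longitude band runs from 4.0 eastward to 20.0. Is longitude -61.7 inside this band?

Band width going east from +4.0° to +20.0°: ((20.0 − 4.0) mod 360) = 16.0°.
Offset of -61.7° east of the west edge: ((-61.7 − 4.0) mod 360) = 294.3°.
294.3° > 16.0° ⇒ outside.

No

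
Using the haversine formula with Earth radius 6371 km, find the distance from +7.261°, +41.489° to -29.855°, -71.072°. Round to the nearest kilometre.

12581 km

Δλ = -71.072 − 41.489 = -112.561°.
Δφ = -29.855 − 7.261 = -37.116°.
a = sin²(Δφ/2) + cos φ₁ · cos φ₂ · sin²(Δλ/2) = 0.696499.
c = 2·atan2(√a, √(1−a)) = 1.97469 rad → d = 6371·c ≈ 12580.73 km.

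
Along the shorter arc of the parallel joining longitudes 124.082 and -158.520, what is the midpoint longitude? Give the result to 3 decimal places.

+162.781°

Signed shortest Δλ from +124.082° to -158.520° is +77.398°.
Midpoint longitude = +124.082° + (+77.398°)/2 = +124.082° + 38.699° = +162.781°.
(The naïve average (+124.082 + -158.520)/2 = -17.219° is on the wrong side of the globe.)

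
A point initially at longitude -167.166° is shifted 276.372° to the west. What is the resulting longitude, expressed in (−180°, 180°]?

Start at -167.166°; shift −276.372° → -443.538°.
-443.538° lies outside (−180°, 180°]; add 360° → -83.538°.

-83.538°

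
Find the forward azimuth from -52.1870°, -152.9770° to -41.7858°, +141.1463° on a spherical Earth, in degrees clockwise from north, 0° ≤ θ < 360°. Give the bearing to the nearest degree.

256°

Δλ = 141.1463 − -152.9770 = 294.1233°; wrapped into (−180°, 180°]: -65.8767°.
θ = atan2( sin Δλ · cos φ₂ , cos φ₁ · sin φ₂ − sin φ₁ · cos φ₂ · cos Δλ )
  = atan2(-0.68052, -0.16778) = -103.849° → normalised to [0°, 360°): 256.151°.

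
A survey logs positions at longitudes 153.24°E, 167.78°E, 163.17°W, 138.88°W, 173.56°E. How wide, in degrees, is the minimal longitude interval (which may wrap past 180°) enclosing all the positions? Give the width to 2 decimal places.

Sort the longitudes: -163.17°, -138.88°, +153.24°, +167.78°, +173.56°.
Eastward gaps between consecutive values (wrapping around): 24.29°, 292.12°, 14.54°, 5.78°, 23.27°.
Largest gap = 292.12° ⇒ minimal covering band is its complement: 360° − 292.12° = 67.88°.
Band runs from +153.24° eastward to -138.88°, crossing the antimeridian.

67.88°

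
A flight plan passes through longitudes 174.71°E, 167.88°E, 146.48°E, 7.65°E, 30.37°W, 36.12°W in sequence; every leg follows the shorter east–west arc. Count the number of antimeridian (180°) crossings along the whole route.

0

Leg 1: +174.71° → +167.88°, shortest Δλ = -6.83° (west) — does not cross 180°.
Leg 2: +167.88° → +146.48°, shortest Δλ = -21.4° (west) — does not cross 180°.
Leg 3: +146.48° → +7.65°, shortest Δλ = -138.83° (west) — does not cross 180°.
Leg 4: +7.65° → -30.37°, shortest Δλ = -38.02° (west) — does not cross 180°.
Leg 5: -30.37° → -36.12°, shortest Δλ = -5.75° (west) — does not cross 180°.
Total crossings: 0.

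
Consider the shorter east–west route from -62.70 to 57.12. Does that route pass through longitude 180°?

Signed shortest Δλ = ((57.12 − -62.70 + 180) mod 360) − 180 = 119.82°.
Going east by 119.82° from -62.70° reaches +57.12° without touching 180°.

No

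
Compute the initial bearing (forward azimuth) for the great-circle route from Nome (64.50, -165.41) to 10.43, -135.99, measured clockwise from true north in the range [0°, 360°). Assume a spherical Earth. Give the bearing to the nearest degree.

145°

Δλ = -135.99 − -165.41 = 29.42°.
θ = atan2( sin Δλ · cos φ₂ , cos φ₁ · sin φ₂ − sin φ₁ · cos φ₂ · cos Δλ )
  = atan2(0.48309, -0.69526) = 145.207° → normalised to [0°, 360°): 145.207°.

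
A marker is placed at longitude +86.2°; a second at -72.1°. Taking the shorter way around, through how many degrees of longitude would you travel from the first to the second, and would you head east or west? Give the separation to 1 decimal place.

158.3° west

Raw difference: -72.1 − 86.2 = -158.3°.
Normalise into (−180°, 180°]: -158.3° stays -158.3°.
Negative ⇒ the second point lies to the west; separation 158.3°.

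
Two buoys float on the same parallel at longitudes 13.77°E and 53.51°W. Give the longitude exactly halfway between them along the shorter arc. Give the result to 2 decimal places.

Signed shortest Δλ from +13.77° to -53.51° is -67.28°.
Midpoint longitude = +13.77° + (-67.28°)/2 = +13.77° − 33.64° = -19.87°.

19.87°W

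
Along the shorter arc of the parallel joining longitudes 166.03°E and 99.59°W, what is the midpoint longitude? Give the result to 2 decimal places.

Signed shortest Δλ from +166.03° to -99.59° is +94.38°.
Midpoint longitude = +166.03° + (+94.38°)/2 = +166.03° + 47.19° = +213.22°.
Normalise into (−180°, 180°]: -146.78°.
(The naïve average (+166.03 + -99.59)/2 = 33.22° is on the wrong side of the globe.)

146.78°W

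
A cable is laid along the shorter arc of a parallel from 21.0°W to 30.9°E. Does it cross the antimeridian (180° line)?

Signed shortest Δλ = ((30.9 − -21.0 + 180) mod 360) − 180 = 51.9°.
Going east by 51.9° from -21.0° reaches +30.9° without touching 180°.

No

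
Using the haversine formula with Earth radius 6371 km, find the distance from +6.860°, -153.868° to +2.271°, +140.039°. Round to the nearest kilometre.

Δλ = 140.039 − -153.868 = 293.907°; wrapped into (−180°, 180°]: -66.093°.
Δφ = 2.271 − 6.860 = -4.589°.
a = sin²(Δφ/2) + cos φ₁ · cos φ₂ · sin²(Δλ/2) = 0.296615.
c = 2·atan2(√a, √(1−a)) = 1.15188 rad → d = 6371·c ≈ 7338.64 km.

7339 km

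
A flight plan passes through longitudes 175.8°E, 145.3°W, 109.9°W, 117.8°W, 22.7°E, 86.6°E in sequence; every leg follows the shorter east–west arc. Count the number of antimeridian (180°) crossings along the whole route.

Leg 1: +175.8° → -145.3°, shortest Δλ = 38.9° (east) — crosses 180°.
Leg 2: -145.3° → -109.9°, shortest Δλ = 35.4° (east) — does not cross 180°.
Leg 3: -109.9° → -117.8°, shortest Δλ = -7.9° (west) — does not cross 180°.
Leg 4: -117.8° → +22.7°, shortest Δλ = 140.5° (east) — does not cross 180°.
Leg 5: +22.7° → +86.6°, shortest Δλ = 63.9° (east) — does not cross 180°.
Total crossings: 1.

1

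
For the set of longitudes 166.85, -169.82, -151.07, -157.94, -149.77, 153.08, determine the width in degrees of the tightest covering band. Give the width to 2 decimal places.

Sort the longitudes: -169.82°, -157.94°, -151.07°, -149.77°, +153.08°, +166.85°.
Eastward gaps between consecutive values (wrapping around): 11.88°, 6.87°, 1.30°, 302.85°, 13.77°, 23.33°.
Largest gap = 302.85° ⇒ minimal covering band is its complement: 360° − 302.85° = 57.15°.
Band runs from +153.08° eastward to -149.77°, crossing the antimeridian.

57.15°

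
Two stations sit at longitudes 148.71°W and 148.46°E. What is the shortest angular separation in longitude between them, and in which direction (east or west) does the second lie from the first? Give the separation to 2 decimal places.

62.83° west

Raw difference: 148.46 − -148.71 = 297.17°.
Normalise into (−180°, 180°]: 297.17° − 360° = -62.83°.
Negative ⇒ the second point lies to the west; separation 62.83°.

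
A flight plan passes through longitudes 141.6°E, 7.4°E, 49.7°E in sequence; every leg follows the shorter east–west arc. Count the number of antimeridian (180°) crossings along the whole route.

0

Leg 1: +141.6° → +7.4°, shortest Δλ = -134.2° (west) — does not cross 180°.
Leg 2: +7.4° → +49.7°, shortest Δλ = 42.3° (east) — does not cross 180°.
Total crossings: 0.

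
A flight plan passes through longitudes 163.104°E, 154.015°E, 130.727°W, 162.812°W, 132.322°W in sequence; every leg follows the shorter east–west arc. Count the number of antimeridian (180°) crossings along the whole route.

1

Leg 1: +163.104° → +154.015°, shortest Δλ = -9.089° (west) — does not cross 180°.
Leg 2: +154.015° → -130.727°, shortest Δλ = 75.258° (east) — crosses 180°.
Leg 3: -130.727° → -162.812°, shortest Δλ = -32.085° (west) — does not cross 180°.
Leg 4: -162.812° → -132.322°, shortest Δλ = 30.49° (east) — does not cross 180°.
Total crossings: 1.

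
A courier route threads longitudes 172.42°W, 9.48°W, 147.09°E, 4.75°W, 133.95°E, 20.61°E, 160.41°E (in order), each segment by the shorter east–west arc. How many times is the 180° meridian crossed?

Leg 1: -172.42° → -9.48°, shortest Δλ = 162.94° (east) — does not cross 180°.
Leg 2: -9.48° → +147.09°, shortest Δλ = 156.57° (east) — does not cross 180°.
Leg 3: +147.09° → -4.75°, shortest Δλ = -151.84° (west) — does not cross 180°.
Leg 4: -4.75° → +133.95°, shortest Δλ = 138.7° (east) — does not cross 180°.
Leg 5: +133.95° → +20.61°, shortest Δλ = -113.34° (west) — does not cross 180°.
Leg 6: +20.61° → +160.41°, shortest Δλ = 139.8° (east) — does not cross 180°.
Total crossings: 0.

0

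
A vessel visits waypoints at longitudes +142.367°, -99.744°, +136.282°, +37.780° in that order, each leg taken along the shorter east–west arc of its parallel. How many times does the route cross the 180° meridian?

2

Leg 1: +142.367° → -99.744°, shortest Δλ = 117.889° (east) — crosses 180°.
Leg 2: -99.744° → +136.282°, shortest Δλ = -123.974° (west) — crosses 180°.
Leg 3: +136.282° → +37.780°, shortest Δλ = -98.502° (west) — does not cross 180°.
Total crossings: 2.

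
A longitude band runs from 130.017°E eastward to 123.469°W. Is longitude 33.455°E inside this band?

No

Band width going east from +130.017° to -123.469°: ((-123.469 − 130.017) mod 360) = 106.514°.
Offset of +33.455° east of the west edge: ((33.455 − 130.017) mod 360) = 263.438°.
263.438° > 106.514° ⇒ outside.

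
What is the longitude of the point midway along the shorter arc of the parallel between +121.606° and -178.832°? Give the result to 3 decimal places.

Signed shortest Δλ from +121.606° to -178.832° is +59.562°.
Midpoint longitude = +121.606° + (+59.562°)/2 = +121.606° + 29.781° = +151.387°.
(The naïve average (+121.606 + -178.832)/2 = -28.613° is on the wrong side of the globe.)

+151.387°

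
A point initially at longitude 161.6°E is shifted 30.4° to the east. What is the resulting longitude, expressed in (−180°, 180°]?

168.0°W

Start at +161.6°; shift +30.4° → +192.0°.
+192.0° lies outside (−180°, 180°]; subtract 360° → -168.0°.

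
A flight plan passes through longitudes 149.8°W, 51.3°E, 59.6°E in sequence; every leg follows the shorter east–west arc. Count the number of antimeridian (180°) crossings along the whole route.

Leg 1: -149.8° → +51.3°, shortest Δλ = -158.9° (west) — crosses 180°.
Leg 2: +51.3° → +59.6°, shortest Δλ = 8.3° (east) — does not cross 180°.
Total crossings: 1.

1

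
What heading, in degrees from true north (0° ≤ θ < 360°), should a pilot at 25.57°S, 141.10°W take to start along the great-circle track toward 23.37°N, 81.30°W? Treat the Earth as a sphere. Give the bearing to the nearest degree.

Δλ = -81.30 − -141.10 = 59.80°.
θ = atan2( sin Δλ · cos φ₂ , cos φ₁ · sin φ₂ − sin φ₁ · cos φ₂ · cos Δλ )
  = atan2(0.79337, 0.55712) = 54.923° → normalised to [0°, 360°): 54.923°.

55°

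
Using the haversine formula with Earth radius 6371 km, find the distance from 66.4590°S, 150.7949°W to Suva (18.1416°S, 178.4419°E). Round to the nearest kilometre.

Δλ = 178.4419 − -150.7949 = 329.2368°; wrapped into (−180°, 180°]: -30.7632°.
Δφ = -18.1416 − -66.4590 = 48.3174°.
a = sin²(Δφ/2) + cos φ₁ · cos φ₂ · sin²(Δλ/2) = 0.194202.
c = 2·atan2(√a, √(1−a)) = 0.91272 rad → d = 6371·c ≈ 5814.94 km.

5815 km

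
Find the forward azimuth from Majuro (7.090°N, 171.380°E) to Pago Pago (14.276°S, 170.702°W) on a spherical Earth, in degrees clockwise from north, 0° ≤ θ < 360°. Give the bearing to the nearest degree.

140°

Δλ = -170.702 − 171.380 = -342.082°; wrapped into (−180°, 180°]: 17.918°.
θ = atan2( sin Δλ · cos φ₂ , cos φ₁ · sin φ₂ − sin φ₁ · cos φ₂ · cos Δλ )
  = atan2(0.29815, -0.35852) = 140.252° → normalised to [0°, 360°): 140.252°.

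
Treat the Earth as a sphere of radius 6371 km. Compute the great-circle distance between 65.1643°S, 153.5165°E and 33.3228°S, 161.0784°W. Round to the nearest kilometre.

Δλ = -161.0784 − 153.5165 = -314.5949°; wrapped into (−180°, 180°]: 45.4051°.
Δφ = -33.3228 − -65.1643 = 31.8415°.
a = sin²(Δφ/2) + cos φ₁ · cos φ₂ · sin²(Δλ/2) = 0.127522.
c = 2·atan2(√a, √(1−a)) = 0.73033 rad → d = 6371·c ≈ 4652.92 km.

4653 km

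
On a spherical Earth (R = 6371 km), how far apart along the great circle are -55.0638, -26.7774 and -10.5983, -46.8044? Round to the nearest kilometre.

5247 km

Δλ = -46.8044 − -26.7774 = -20.0270°.
Δφ = -10.5983 − -55.0638 = 44.4655°.
a = sin²(Δφ/2) + cos φ₁ · cos φ₂ · sin²(Δλ/2) = 0.160183.
c = 2·atan2(√a, √(1−a)) = 0.82353 rad → d = 6371·c ≈ 5246.72 km.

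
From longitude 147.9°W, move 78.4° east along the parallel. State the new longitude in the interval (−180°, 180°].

69.5°W

Start at -147.9°; shift +78.4° → -69.5°.
-69.5° already lies in (−180°, 180°].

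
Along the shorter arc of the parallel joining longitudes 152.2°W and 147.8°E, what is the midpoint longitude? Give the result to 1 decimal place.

Signed shortest Δλ from -152.2° to +147.8° is -60.0°.
Midpoint longitude = -152.2° + (-60.0°)/2 = -152.2° − 30.0° = -182.2°.
Normalise into (−180°, 180°]: +177.8°.
(The naïve average (-152.2 + +147.8)/2 = -2.2° is on the wrong side of the globe.)

177.8°E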